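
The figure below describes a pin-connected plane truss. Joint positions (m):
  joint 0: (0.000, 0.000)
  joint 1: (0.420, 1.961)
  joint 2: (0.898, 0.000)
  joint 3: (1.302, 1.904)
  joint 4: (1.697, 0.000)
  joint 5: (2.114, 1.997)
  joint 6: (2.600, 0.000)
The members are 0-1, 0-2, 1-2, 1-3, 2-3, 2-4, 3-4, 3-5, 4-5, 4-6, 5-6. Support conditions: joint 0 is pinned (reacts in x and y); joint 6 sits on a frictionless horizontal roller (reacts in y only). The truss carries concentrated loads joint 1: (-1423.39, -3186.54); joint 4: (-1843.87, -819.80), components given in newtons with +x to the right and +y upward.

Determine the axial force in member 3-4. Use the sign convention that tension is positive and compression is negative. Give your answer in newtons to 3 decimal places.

N=7 nodes, M=11 members, R=3 reactions → 2N=14, M+R=14
member 0 (0-1): L=2.0055, (cx,cy)=(0.2094,0.9778)
member 1 (0-2): L=0.8980, (cx,cy)=(1.0000,0.0000)
member 2 (1-2): L=2.0184, (cx,cy)=(0.2368,-0.9716)
member 3 (1-3): L=0.8838, (cx,cy)=(0.9979,-0.0645)
member 4 (2-3): L=1.9464, (cx,cy)=(0.2076,0.9782)
member 5 (2-4): L=0.7990, (cx,cy)=(1.0000,0.0000)
member 6 (3-4): L=1.9445, (cx,cy)=(0.2031,-0.9792)
member 7 (3-5): L=0.8173, (cx,cy)=(0.9935,0.1138)
member 8 (4-5): L=2.0401, (cx,cy)=(0.2044,0.9789)
member 9 (4-6): L=0.9030, (cx,cy)=(1.0000,0.0000)
member 10 (5-6): L=2.0553, (cx,cy)=(0.2365,-0.9716)
solve A·x = −loads:
  F[0-1] = -4121.4752 N (compression)
  F[0-2] = -2404.1121 N (compression)
  F[1-2] = +844.2701 N (tension)
  F[1-3] = +361.0543 N (tension)
  F[2-3] = -838.5154 N (compression)
  F[2-4] = -2030.1272 N (compression)
  F[3-4] = +862.7862 N (tension)
  F[3-5] = +11.0690 N (tension)
  F[4-5] = -25.5373 N (compression)
  F[4-6] = -5.7771 N (compression)
  F[5-6] = +24.4315 N (tension)
  Rx@0 = +3267.2600 N
  Ry@0 = +4030.0786 N
  Ry@6 = -23.7386 N

862.786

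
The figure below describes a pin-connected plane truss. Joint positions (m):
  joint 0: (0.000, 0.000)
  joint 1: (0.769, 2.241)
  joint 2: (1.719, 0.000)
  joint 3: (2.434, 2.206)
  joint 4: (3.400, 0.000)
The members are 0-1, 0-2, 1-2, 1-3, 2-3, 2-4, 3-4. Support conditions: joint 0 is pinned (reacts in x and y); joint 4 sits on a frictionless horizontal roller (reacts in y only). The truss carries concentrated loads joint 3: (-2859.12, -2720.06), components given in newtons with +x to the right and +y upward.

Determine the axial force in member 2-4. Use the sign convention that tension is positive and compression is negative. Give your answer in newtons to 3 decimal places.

40.365

N=5 nodes, M=7 members, R=3 reactions → 2N=10, M+R=10
member 0 (0-1): L=2.3693, (cx,cy)=(0.3246,0.9459)
member 1 (0-2): L=1.7190, (cx,cy)=(1.0000,0.0000)
member 2 (1-2): L=2.4340, (cx,cy)=(0.3903,-0.9207)
member 3 (1-3): L=1.6654, (cx,cy)=(0.9998,-0.0210)
member 4 (2-3): L=2.3190, (cx,cy)=(0.3083,0.9513)
member 5 (2-4): L=1.6810, (cx,cy)=(1.0000,0.0000)
member 6 (3-4): L=2.4082, (cx,cy)=(0.4011,-0.9160)
solve A·x = −loads:
  F[0-1] = -2778.2960 N (compression)
  F[0-2] = -1957.3615 N (compression)
  F[1-2] = +2900.6921 N (tension)
  F[1-3] = -2034.3381 N (compression)
  F[2-3] = -2807.4102 N (compression)
  F[2-4] = +40.3647 N (tension)
  F[3-4] = -100.6291 N (compression)
  Rx@0 = +2859.1200 N
  Ry@0 = +2627.8814 N
  Ry@4 = +92.1786 N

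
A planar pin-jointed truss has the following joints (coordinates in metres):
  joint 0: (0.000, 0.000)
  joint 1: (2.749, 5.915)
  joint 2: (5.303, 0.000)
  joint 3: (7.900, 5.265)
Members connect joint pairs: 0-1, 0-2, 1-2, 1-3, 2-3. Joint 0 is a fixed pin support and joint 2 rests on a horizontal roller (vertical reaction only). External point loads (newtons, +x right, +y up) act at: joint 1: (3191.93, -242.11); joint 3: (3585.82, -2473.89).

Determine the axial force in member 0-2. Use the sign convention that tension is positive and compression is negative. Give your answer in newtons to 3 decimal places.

N=4 nodes, M=5 members, R=3 reactions → 2N=8, M+R=8
member 0 (0-1): L=6.5226, (cx,cy)=(0.4215,0.9068)
member 1 (0-2): L=5.3030, (cx,cy)=(1.0000,0.0000)
member 2 (1-2): L=6.4428, (cx,cy)=(0.3964,-0.9181)
member 3 (1-3): L=5.1918, (cx,cy)=(0.9921,-0.1252)
member 4 (2-3): L=5.8707, (cx,cy)=(0.4424,0.8968)
solve A·x = −loads:
  F[0-1] = +9059.2270 N (tension)
  F[0-2] = +2959.6652 N (tension)
  F[1-2] = -9834.0545 N (compression)
  F[1-3] = +4560.3458 N (tension)
  F[2-3] = -2121.8578 N (compression)
  Rx@0 = -6777.7500 N
  Ry@0 = -8215.3407 N
  Ry@2 = +10931.3407 N

2959.665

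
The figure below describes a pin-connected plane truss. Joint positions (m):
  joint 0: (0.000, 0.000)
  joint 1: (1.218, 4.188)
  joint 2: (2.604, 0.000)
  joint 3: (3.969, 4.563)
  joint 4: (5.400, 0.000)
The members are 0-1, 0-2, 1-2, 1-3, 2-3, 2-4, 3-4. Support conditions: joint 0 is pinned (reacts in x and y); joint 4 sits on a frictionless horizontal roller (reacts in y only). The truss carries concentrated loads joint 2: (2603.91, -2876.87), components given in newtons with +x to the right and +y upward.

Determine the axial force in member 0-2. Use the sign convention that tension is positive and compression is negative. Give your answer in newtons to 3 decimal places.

N=5 nodes, M=7 members, R=3 reactions → 2N=10, M+R=10
member 0 (0-1): L=4.3615, (cx,cy)=(0.2793,0.9602)
member 1 (0-2): L=2.6040, (cx,cy)=(1.0000,0.0000)
member 2 (1-2): L=4.4114, (cx,cy)=(0.3142,-0.9494)
member 3 (1-3): L=2.7764, (cx,cy)=(0.9908,0.1351)
member 4 (2-3): L=4.7628, (cx,cy)=(0.2866,0.9581)
member 5 (2-4): L=2.7960, (cx,cy)=(1.0000,0.0000)
member 6 (3-4): L=4.7821, (cx,cy)=(0.2992,-0.9542)
solve A·x = −loads:
  F[0-1] = -1551.2971 N (compression)
  F[0-2] = +3037.1258 N (tension)
  F[1-2] = +1441.7874 N (tension)
  F[1-3] = -894.4021 N (compression)
  F[2-3] = +1574.1255 N (tension)
  F[2-4] = +435.0675 N (tension)
  F[3-4] = -1453.9116 N (compression)
  Rx@0 = -2603.9100 N
  Ry@0 = +1489.5794 N
  Ry@4 = +1387.2906 N

3037.126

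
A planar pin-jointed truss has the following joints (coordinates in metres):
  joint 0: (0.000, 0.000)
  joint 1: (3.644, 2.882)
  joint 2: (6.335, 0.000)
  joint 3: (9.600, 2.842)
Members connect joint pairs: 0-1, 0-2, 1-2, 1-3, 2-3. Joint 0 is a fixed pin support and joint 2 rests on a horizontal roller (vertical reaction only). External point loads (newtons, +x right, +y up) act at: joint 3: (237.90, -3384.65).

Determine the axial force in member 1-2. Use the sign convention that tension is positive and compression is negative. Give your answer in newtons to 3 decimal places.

-2570.273

N=4 nodes, M=5 members, R=3 reactions → 2N=8, M+R=8
member 0 (0-1): L=4.6459, (cx,cy)=(0.7843,0.6203)
member 1 (0-2): L=6.3350, (cx,cy)=(1.0000,0.0000)
member 2 (1-2): L=3.9430, (cx,cy)=(0.6825,-0.7309)
member 3 (1-3): L=5.9561, (cx,cy)=(1.0000,-0.0067)
member 4 (2-3): L=4.3286, (cx,cy)=(0.7543,0.6566)
solve A·x = −loads:
  F[0-1] = +2984.1367 N (tension)
  F[0-2] = -2102.6853 N (compression)
  F[1-2] = -2570.2734 N (compression)
  F[1-3] = +4094.8169 N (tension)
  F[2-3] = -5113.2722 N (compression)
  Rx@0 = -237.9000 N
  Ry@0 = -1851.1435 N
  Ry@2 = +5235.7935 N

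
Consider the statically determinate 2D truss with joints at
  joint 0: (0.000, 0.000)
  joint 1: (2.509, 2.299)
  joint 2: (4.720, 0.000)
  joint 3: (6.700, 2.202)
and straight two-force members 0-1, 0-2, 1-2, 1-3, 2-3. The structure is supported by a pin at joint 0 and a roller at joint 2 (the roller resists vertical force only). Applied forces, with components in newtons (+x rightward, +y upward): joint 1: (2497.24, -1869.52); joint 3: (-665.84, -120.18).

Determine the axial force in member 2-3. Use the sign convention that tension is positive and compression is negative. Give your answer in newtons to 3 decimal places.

N=4 nodes, M=5 members, R=3 reactions → 2N=8, M+R=8
member 0 (0-1): L=3.4030, (cx,cy)=(0.7373,0.6756)
member 1 (0-2): L=4.7200, (cx,cy)=(1.0000,0.0000)
member 2 (1-2): L=3.1897, (cx,cy)=(0.6932,-0.7208)
member 3 (1-3): L=4.1921, (cx,cy)=(0.9997,-0.0231)
member 4 (2-3): L=2.9613, (cx,cy)=(0.6686,0.7436)
solve A·x = −loads:
  F[0-1] = +118.9887 N (tension)
  F[0-2] = +1743.6710 N (tension)
  F[1-2] = -2687.7761 N (compression)
  F[1-3] = -546.5511 N (compression)
  F[2-3] = -178.6271 N (compression)
  Rx@0 = -1831.4000 N
  Ry@0 = -80.3862 N
  Ry@2 = +2070.0862 N

-178.627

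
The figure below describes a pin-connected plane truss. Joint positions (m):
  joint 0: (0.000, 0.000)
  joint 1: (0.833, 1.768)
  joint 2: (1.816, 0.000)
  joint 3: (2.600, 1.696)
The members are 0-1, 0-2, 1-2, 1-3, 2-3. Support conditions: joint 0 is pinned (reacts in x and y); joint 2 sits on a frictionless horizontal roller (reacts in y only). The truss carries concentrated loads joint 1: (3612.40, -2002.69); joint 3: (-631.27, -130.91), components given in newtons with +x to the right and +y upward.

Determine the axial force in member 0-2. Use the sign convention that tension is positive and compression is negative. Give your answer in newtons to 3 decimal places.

2086.021

N=4 nodes, M=5 members, R=3 reactions → 2N=8, M+R=8
member 0 (0-1): L=1.9544, (cx,cy)=(0.4262,0.9046)
member 1 (0-2): L=1.8160, (cx,cy)=(1.0000,0.0000)
member 2 (1-2): L=2.0229, (cx,cy)=(0.4859,-0.8740)
member 3 (1-3): L=1.7685, (cx,cy)=(0.9992,-0.0407)
member 4 (2-3): L=1.8684, (cx,cy)=(0.4196,0.9077)
solve A·x = −loads:
  F[0-1] = +2100.1303 N (tension)
  F[0-2] = +2086.0211 N (tension)
  F[1-2] = -4439.0308 N (compression)
  F[1-3] = -560.6679 N (compression)
  F[2-3] = -169.3678 N (compression)
  Rx@0 = -2981.1300 N
  Ry@0 = -1899.8229 N
  Ry@2 = +4033.4229 N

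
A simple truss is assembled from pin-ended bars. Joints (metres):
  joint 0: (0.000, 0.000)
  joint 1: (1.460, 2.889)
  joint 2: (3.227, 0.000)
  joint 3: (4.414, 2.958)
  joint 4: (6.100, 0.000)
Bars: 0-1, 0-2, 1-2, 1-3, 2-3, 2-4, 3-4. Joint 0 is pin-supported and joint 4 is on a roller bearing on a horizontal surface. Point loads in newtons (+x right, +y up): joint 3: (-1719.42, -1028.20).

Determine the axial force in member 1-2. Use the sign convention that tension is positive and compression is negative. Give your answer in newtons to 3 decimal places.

1276.787

N=5 nodes, M=7 members, R=3 reactions → 2N=10, M+R=10
member 0 (0-1): L=3.2370, (cx,cy)=(0.4510,0.8925)
member 1 (0-2): L=3.2270, (cx,cy)=(1.0000,0.0000)
member 2 (1-2): L=3.3865, (cx,cy)=(0.5218,-0.8531)
member 3 (1-3): L=2.9548, (cx,cy)=(0.9997,0.0234)
member 4 (2-3): L=3.1873, (cx,cy)=(0.3724,0.9281)
member 5 (2-4): L=2.8730, (cx,cy)=(1.0000,0.0000)
member 6 (3-4): L=3.4048, (cx,cy)=(0.4952,-0.8688)
solve A·x = −loads:
  F[0-1] = -1252.6173 N (compression)
  F[0-2] = -1154.4392 N (compression)
  F[1-2] = +1276.7871 N (tension)
  F[1-3] = -1231.5090 N (compression)
  F[2-3] = -1173.6328 N (compression)
  F[2-4] = -51.1645 N (compression)
  F[3-4] = +103.3231 N (tension)
  Rx@0 = +1719.4200 N
  Ry@0 = +1117.9655 N
  Ry@4 = -89.7655 N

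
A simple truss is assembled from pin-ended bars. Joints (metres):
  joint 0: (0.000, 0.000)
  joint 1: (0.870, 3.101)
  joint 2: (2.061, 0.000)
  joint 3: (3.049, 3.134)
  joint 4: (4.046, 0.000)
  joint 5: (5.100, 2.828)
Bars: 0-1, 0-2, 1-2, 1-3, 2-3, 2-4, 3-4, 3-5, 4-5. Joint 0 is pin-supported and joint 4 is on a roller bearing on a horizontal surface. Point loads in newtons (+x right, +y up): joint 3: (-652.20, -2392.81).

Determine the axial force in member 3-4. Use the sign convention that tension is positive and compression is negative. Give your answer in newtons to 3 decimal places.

-1362.091

N=6 nodes, M=9 members, R=3 reactions → 2N=12, M+R=12
member 0 (0-1): L=3.2207, (cx,cy)=(0.2701,0.9628)
member 1 (0-2): L=2.0610, (cx,cy)=(1.0000,0.0000)
member 2 (1-2): L=3.3218, (cx,cy)=(0.3585,-0.9335)
member 3 (1-3): L=2.1792, (cx,cy)=(0.9999,0.0151)
member 4 (2-3): L=3.2860, (cx,cy)=(0.3007,0.9537)
member 5 (2-4): L=1.9850, (cx,cy)=(1.0000,0.0000)
member 6 (3-4): L=3.2888, (cx,cy)=(0.3032,-0.9529)
member 7 (3-5): L=2.0737, (cx,cy)=(0.9891,-0.1476)
member 8 (4-5): L=3.0180, (cx,cy)=(0.3492,0.9370)
solve A·x = −loads:
  F[0-1] = -1137.0872 N (compression)
  F[0-2] = -345.0442 N (compression)
  F[1-2] = +1161.0512 N (tension)
  F[1-3] = -723.5165 N (compression)
  F[2-3] = -1136.4437 N (compression)
  F[2-4] = +412.9227 N (tension)
  F[3-4] = -1362.0914 N (compression)
  F[3-5] = -0.0000 N (compression)
  F[4-5] = +0.0000 N (tension)
  Rx@0 = +652.2000 N
  Ry@0 = +1094.8162 N
  Ry@4 = +1297.9938 N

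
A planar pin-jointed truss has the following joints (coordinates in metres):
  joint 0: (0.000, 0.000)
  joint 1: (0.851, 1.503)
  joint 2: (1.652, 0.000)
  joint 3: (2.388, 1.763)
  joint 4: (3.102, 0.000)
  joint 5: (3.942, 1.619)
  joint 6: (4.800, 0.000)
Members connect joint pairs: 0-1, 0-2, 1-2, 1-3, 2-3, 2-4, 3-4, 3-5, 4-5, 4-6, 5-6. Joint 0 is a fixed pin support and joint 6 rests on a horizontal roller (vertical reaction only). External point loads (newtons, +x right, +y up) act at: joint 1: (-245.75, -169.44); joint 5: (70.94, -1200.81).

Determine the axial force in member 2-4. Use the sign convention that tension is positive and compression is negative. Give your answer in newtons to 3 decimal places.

265.090

N=7 nodes, M=11 members, R=3 reactions → 2N=14, M+R=14
member 0 (0-1): L=1.7272, (cx,cy)=(0.4927,0.8702)
member 1 (0-2): L=1.6520, (cx,cy)=(1.0000,0.0000)
member 2 (1-2): L=1.7031, (cx,cy)=(0.4703,-0.8825)
member 3 (1-3): L=1.5588, (cx,cy)=(0.9860,0.1668)
member 4 (2-3): L=1.9105, (cx,cy)=(0.3852,0.9228)
member 5 (2-4): L=1.4500, (cx,cy)=(1.0000,0.0000)
member 6 (3-4): L=1.9021, (cx,cy)=(0.3754,-0.9269)
member 7 (3-5): L=1.5607, (cx,cy)=(0.9957,-0.0923)
member 8 (4-5): L=1.8239, (cx,cy)=(0.4605,0.8876)
member 9 (4-6): L=1.6980, (cx,cy)=(1.0000,0.0000)
member 10 (5-6): L=1.8323, (cx,cy)=(0.4683,-0.8836)
solve A·x = −loads:
  F[0-1] = -467.7883 N (compression)
  F[0-2] = +55.6720 N (tension)
  F[1-2] = +249.6838 N (tension)
  F[1-3] = -103.6131 N (compression)
  F[2-3] = -238.7760 N (compression)
  F[2-4] = +265.0895 N (tension)
  F[3-4] = +286.5389 N (tension)
  F[3-5] = -303.0018 N (compression)
  F[4-5] = -299.2042 N (compression)
  F[4-6] = +510.4451 N (tension)
  F[5-6] = -1090.0802 N (compression)
  Rx@0 = +174.8100 N
  Ry@0 = +407.0675 N
  Ry@6 = +963.1825 N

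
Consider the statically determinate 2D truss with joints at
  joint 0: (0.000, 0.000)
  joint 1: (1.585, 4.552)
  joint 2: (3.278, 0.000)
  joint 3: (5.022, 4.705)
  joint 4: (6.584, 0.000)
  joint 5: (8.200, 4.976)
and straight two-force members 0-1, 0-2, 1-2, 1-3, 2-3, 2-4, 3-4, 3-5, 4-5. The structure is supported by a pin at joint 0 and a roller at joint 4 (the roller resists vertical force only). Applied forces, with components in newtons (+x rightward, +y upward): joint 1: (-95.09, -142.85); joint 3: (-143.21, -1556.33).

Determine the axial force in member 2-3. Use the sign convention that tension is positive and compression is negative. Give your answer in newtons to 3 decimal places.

-521.562

N=6 nodes, M=9 members, R=3 reactions → 2N=12, M+R=12
member 0 (0-1): L=4.8201, (cx,cy)=(0.3288,0.9444)
member 1 (0-2): L=3.2780, (cx,cy)=(1.0000,0.0000)
member 2 (1-2): L=4.8566, (cx,cy)=(0.3486,-0.9373)
member 3 (1-3): L=3.4404, (cx,cy)=(0.9990,0.0445)
member 4 (2-3): L=5.0178, (cx,cy)=(0.3476,0.9377)
member 5 (2-4): L=3.3060, (cx,cy)=(1.0000,0.0000)
member 6 (3-4): L=4.9575, (cx,cy)=(0.3151,-0.9491)
member 7 (3-5): L=3.1895, (cx,cy)=(0.9964,0.0850)
member 8 (4-5): L=5.2318, (cx,cy)=(0.3089,0.9511)
solve A·x = −loads:
  F[0-1] = -683.7973 N (compression)
  F[0-2] = -13.4439 N (compression)
  F[1-2] = +521.7753 N (tension)
  F[1-3] = -311.9629 N (compression)
  F[2-3] = -521.5617 N (compression)
  F[2-4] = +349.7188 N (tension)
  F[3-4] = -1109.9444 N (compression)
  F[3-5] = -0.0000 N (compression)
  F[4-5] = +0.0000 N (tension)
  Rx@0 = +238.3000 N
  Ry@0 = +645.7696 N
  Ry@4 = +1053.4104 N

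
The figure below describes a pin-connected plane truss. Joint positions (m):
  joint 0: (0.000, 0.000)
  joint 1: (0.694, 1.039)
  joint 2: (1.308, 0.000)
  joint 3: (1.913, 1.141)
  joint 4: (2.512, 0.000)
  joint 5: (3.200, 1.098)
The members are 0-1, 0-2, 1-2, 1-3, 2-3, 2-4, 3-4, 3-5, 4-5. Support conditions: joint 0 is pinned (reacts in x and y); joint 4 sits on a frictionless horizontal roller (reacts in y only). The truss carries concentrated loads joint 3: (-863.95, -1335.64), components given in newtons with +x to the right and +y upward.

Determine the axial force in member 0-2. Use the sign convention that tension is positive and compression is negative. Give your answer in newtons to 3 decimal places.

N=6 nodes, M=9 members, R=3 reactions → 2N=12, M+R=12
member 0 (0-1): L=1.2495, (cx,cy)=(0.5554,0.8316)
member 1 (0-2): L=1.3080, (cx,cy)=(1.0000,0.0000)
member 2 (1-2): L=1.2069, (cx,cy)=(0.5088,-0.8609)
member 3 (1-3): L=1.2233, (cx,cy)=(0.9965,0.0834)
member 4 (2-3): L=1.2915, (cx,cy)=(0.4685,0.8835)
member 5 (2-4): L=1.2040, (cx,cy)=(1.0000,0.0000)
member 6 (3-4): L=1.2887, (cx,cy)=(0.4648,-0.8854)
member 7 (3-5): L=1.2877, (cx,cy)=(0.9994,-0.0334)
member 8 (4-5): L=1.2957, (cx,cy)=(0.5310,0.8474)
solve A·x = −loads:
  F[0-1] = -854.9184 N (compression)
  F[0-2] = -389.0952 N (compression)
  F[1-2] = +742.8830 N (tension)
  F[1-3] = -855.7821 N (compression)
  F[2-3] = -723.8996 N (compression)
  F[2-4] = +327.9676 N (tension)
  F[3-4] = -705.5818 N (compression)
  F[3-5] = +0.0000 N (tension)
  F[4-5] = -0.0000 N (compression)
  Rx@0 = +863.9500 N
  Ry@0 = +710.9137 N
  Ry@4 = +624.7263 N

-389.095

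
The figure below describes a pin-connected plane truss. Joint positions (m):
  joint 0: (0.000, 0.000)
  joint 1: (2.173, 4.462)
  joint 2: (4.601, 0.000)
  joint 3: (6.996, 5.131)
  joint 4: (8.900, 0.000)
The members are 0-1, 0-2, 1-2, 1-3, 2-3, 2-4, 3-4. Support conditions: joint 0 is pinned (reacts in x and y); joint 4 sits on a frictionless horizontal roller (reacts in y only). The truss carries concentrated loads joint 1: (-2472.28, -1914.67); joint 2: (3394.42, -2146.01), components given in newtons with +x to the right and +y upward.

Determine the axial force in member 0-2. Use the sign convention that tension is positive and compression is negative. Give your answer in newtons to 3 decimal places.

N=5 nodes, M=7 members, R=3 reactions → 2N=10, M+R=10
member 0 (0-1): L=4.9630, (cx,cy)=(0.4378,0.8991)
member 1 (0-2): L=4.6010, (cx,cy)=(1.0000,0.0000)
member 2 (1-2): L=5.0798, (cx,cy)=(0.4780,-0.8784)
member 3 (1-3): L=4.8692, (cx,cy)=(0.9905,0.1374)
member 4 (2-3): L=5.6624, (cx,cy)=(0.4230,0.9061)
member 5 (2-4): L=4.2990, (cx,cy)=(1.0000,0.0000)
member 6 (3-4): L=5.4729, (cx,cy)=(0.3479,-0.9375)
solve A·x = −loads:
  F[0-1] = -4141.3112 N (compression)
  F[0-2] = +2735.3716 N (tension)
  F[1-2] = +2011.2769 N (tension)
  F[1-3] = -305.1741 N (compression)
  F[2-3] = +418.6423 N (tension)
  F[2-4] = +125.2098 N (tension)
  F[3-4] = -359.9044 N (compression)
  Rx@0 = -922.1400 N
  Ry@0 = +3723.2579 N
  Ry@4 = +337.4221 N

2735.372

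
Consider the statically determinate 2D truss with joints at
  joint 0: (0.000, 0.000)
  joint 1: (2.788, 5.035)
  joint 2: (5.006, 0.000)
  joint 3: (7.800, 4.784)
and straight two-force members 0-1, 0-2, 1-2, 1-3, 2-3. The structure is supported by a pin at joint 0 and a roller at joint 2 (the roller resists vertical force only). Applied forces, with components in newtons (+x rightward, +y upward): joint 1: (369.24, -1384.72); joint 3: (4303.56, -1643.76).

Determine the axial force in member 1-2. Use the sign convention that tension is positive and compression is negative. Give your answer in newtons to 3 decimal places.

-7024.957

N=4 nodes, M=5 members, R=3 reactions → 2N=8, M+R=8
member 0 (0-1): L=5.7554, (cx,cy)=(0.4844,0.8748)
member 1 (0-2): L=5.0060, (cx,cy)=(1.0000,0.0000)
member 2 (1-2): L=5.5019, (cx,cy)=(0.4031,-0.9151)
member 3 (1-3): L=5.0183, (cx,cy)=(0.9987,-0.0500)
member 4 (2-3): L=5.5401, (cx,cy)=(0.5043,0.8635)
solve A·x = −loads:
  F[0-1] = +5473.0177 N (tension)
  F[0-2] = +2021.5717 N (tension)
  F[1-2] = -7024.9569 N (compression)
  F[1-3] = +5120.3996 N (tension)
  F[2-3] = -1606.9776 N (compression)
  Rx@0 = -4672.8000 N
  Ry@0 = -4787.9966 N
  Ry@2 = +7816.4766 N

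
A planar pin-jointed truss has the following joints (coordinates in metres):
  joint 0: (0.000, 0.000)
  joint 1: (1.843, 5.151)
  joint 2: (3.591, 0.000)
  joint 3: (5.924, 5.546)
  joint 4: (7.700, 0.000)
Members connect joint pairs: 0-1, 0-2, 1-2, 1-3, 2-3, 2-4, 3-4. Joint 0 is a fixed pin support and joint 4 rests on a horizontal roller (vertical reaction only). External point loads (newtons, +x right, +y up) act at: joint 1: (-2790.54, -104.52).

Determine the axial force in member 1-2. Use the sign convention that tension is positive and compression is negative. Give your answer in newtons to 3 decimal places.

2090.295

N=5 nodes, M=7 members, R=3 reactions → 2N=10, M+R=10
member 0 (0-1): L=5.4708, (cx,cy)=(0.3369,0.9415)
member 1 (0-2): L=3.5910, (cx,cy)=(1.0000,0.0000)
member 2 (1-2): L=5.4395, (cx,cy)=(0.3214,-0.9470)
member 3 (1-3): L=4.1001, (cx,cy)=(0.9953,0.0963)
member 4 (2-3): L=6.0167, (cx,cy)=(0.3878,0.9218)
member 5 (2-4): L=4.1090, (cx,cy)=(1.0000,0.0000)
member 6 (3-4): L=5.8234, (cx,cy)=(0.3050,-0.9524)
solve A·x = −loads:
  F[0-1] = -2067.0926 N (compression)
  F[0-2] = -2094.1767 N (compression)
  F[1-2] = +2090.2949 N (tension)
  F[1-3] = +1429.1031 N (tension)
  F[2-3] = -2147.4325 N (compression)
  F[2-4] = -589.7837 N (compression)
  F[3-4] = +1933.8748 N (tension)
  Rx@0 = +2790.5400 N
  Ry@0 = +1946.2656 N
  Ry@4 = -1841.7456 N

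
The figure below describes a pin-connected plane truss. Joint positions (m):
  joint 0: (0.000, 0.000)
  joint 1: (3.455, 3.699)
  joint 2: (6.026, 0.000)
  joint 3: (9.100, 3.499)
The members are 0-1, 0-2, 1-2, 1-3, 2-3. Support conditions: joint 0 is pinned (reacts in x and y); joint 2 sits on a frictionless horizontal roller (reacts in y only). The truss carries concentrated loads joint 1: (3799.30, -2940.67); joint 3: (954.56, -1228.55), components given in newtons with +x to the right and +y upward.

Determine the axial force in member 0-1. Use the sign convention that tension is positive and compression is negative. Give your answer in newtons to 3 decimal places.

3090.452

N=4 nodes, M=5 members, R=3 reactions → 2N=8, M+R=8
member 0 (0-1): L=5.0616, (cx,cy)=(0.6826,0.7308)
member 1 (0-2): L=6.0260, (cx,cy)=(1.0000,0.0000)
member 2 (1-2): L=4.5047, (cx,cy)=(0.5707,-0.8211)
member 3 (1-3): L=5.6485, (cx,cy)=(0.9994,-0.0354)
member 4 (2-3): L=4.6575, (cx,cy)=(0.6600,0.7513)
solve A·x = −loads:
  F[0-1] = +3090.4520 N (tension)
  F[0-2] = +2644.3399 N (tension)
  F[1-2] = -6416.7865 N (compression)
  F[1-3] = +1973.7278 N (tension)
  F[2-3] = -1542.2995 N (compression)
  Rx@0 = -4753.8600 N
  Ry@0 = -2258.4992 N
  Ry@2 = +6427.7192 N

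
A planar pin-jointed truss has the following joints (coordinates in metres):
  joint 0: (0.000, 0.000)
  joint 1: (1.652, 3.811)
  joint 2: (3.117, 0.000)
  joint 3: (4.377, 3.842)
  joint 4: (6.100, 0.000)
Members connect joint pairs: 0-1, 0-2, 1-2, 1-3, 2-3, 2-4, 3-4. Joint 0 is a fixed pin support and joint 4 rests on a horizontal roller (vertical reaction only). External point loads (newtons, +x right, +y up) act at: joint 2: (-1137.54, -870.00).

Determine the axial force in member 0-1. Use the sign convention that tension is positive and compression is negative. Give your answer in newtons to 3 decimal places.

-463.697

N=5 nodes, M=7 members, R=3 reactions → 2N=10, M+R=10
member 0 (0-1): L=4.1537, (cx,cy)=(0.3977,0.9175)
member 1 (0-2): L=3.1170, (cx,cy)=(1.0000,0.0000)
member 2 (1-2): L=4.0829, (cx,cy)=(0.3588,-0.9334)
member 3 (1-3): L=2.7252, (cx,cy)=(0.9999,0.0114)
member 4 (2-3): L=4.0433, (cx,cy)=(0.3116,0.9502)
member 5 (2-4): L=2.9830, (cx,cy)=(1.0000,0.0000)
member 6 (3-4): L=4.2107, (cx,cy)=(0.4092,-0.9124)
solve A·x = −loads:
  F[0-1] = -463.6965 N (compression)
  F[0-2] = -953.1176 N (compression)
  F[1-2] = +451.5738 N (tension)
  F[1-3] = -346.4763 N (compression)
  F[2-3] = +472.0000 N (tension)
  F[2-4] = +199.3674 N (tension)
  F[3-4] = -487.2137 N (compression)
  Rx@0 = +1137.5400 N
  Ry@0 = +425.4443 N
  Ry@4 = +444.5557 N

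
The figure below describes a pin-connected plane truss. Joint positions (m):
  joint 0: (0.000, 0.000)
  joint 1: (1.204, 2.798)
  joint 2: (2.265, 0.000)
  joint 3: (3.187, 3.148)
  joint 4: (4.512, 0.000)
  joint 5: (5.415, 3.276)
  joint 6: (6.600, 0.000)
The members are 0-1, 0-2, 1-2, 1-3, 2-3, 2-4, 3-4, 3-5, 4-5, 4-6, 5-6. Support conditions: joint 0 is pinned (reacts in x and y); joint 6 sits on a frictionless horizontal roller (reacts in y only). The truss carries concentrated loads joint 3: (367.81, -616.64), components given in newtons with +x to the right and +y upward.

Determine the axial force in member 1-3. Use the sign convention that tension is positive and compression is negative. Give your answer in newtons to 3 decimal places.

N=7 nodes, M=11 members, R=3 reactions → 2N=14, M+R=14
member 0 (0-1): L=3.0460, (cx,cy)=(0.3953,0.9186)
member 1 (0-2): L=2.2650, (cx,cy)=(1.0000,0.0000)
member 2 (1-2): L=2.9924, (cx,cy)=(0.3546,-0.9350)
member 3 (1-3): L=2.0137, (cx,cy)=(0.9848,0.1738)
member 4 (2-3): L=3.2802, (cx,cy)=(0.2811,0.9597)
member 5 (2-4): L=2.2470, (cx,cy)=(1.0000,0.0000)
member 6 (3-4): L=3.4155, (cx,cy)=(0.3879,-0.9217)
member 7 (3-5): L=2.2317, (cx,cy)=(0.9984,0.0574)
member 8 (4-5): L=3.3982, (cx,cy)=(0.2657,0.9640)
member 9 (4-6): L=2.0880, (cx,cy)=(1.0000,0.0000)
member 10 (5-6): L=3.4837, (cx,cy)=(0.3402,-0.9404)
solve A·x = −loads:
  F[0-1] = -156.1600 N (compression)
  F[0-2] = +429.5348 N (tension)
  F[1-2] = +132.8662 N (tension)
  F[1-3] = -110.5165 N (compression)
  F[2-3] = -129.4530 N (compression)
  F[2-4] = +513.0305 N (tension)
  F[3-4] = -532.5056 N (compression)
  F[3-5] = -306.9560 N (compression)
  F[4-5] = +509.1062 N (tension)
  F[4-6] = +171.1654 N (tension)
  F[5-6] = -503.2024 N (compression)
  Rx@0 = -367.8100 N
  Ry@0 = +143.4434 N
  Ry@6 = +473.1966 N

-110.516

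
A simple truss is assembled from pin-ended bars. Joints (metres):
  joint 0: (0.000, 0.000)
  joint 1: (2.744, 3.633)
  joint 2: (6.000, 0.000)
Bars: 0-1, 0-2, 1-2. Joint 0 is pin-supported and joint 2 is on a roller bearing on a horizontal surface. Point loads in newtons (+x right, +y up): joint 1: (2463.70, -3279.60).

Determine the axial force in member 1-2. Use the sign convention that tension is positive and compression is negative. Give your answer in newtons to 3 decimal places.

N=3 nodes, M=3 members, R=3 reactions → 2N=6, M+R=6
member 0 (0-1): L=4.5528, (cx,cy)=(0.6027,0.7980)
member 1 (0-2): L=6.0000, (cx,cy)=(1.0000,0.0000)
member 2 (1-2): L=4.8785, (cx,cy)=(0.6674,-0.7447)
solve A·x = −loads:
  F[0-1] = -360.8666 N (compression)
  F[0-2] = +2681.1952 N (tension)
  F[1-2] = -4017.3029 N (compression)
  Rx@0 = -2463.7000 N
  Ry@0 = +287.9592 N
  Ry@2 = +2991.6408 N

-4017.303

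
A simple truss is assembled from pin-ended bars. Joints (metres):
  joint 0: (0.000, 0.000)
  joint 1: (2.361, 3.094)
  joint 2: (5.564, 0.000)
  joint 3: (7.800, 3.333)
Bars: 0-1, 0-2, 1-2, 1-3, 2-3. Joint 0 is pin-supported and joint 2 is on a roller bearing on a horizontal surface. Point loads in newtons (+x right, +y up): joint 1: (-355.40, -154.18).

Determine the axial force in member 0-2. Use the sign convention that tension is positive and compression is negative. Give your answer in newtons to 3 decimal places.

N=4 nodes, M=5 members, R=3 reactions → 2N=8, M+R=8
member 0 (0-1): L=3.8919, (cx,cy)=(0.6066,0.7950)
member 1 (0-2): L=5.5640, (cx,cy)=(1.0000,0.0000)
member 2 (1-2): L=4.4533, (cx,cy)=(0.7192,-0.6948)
member 3 (1-3): L=5.4442, (cx,cy)=(0.9990,0.0439)
member 4 (2-3): L=4.0136, (cx,cy)=(0.5571,0.8304)
solve A·x = −loads:
  F[0-1] = -360.2430 N (compression)
  F[0-2] = -136.8625 N (compression)
  F[1-2] = +190.2880 N (tension)
  F[1-3] = +0.0000 N (tension)
  F[2-3] = -0.0000 N (compression)
  Rx@0 = +355.4000 N
  Ry@0 = +286.3850 N
  Ry@2 = -132.2050 N

-136.863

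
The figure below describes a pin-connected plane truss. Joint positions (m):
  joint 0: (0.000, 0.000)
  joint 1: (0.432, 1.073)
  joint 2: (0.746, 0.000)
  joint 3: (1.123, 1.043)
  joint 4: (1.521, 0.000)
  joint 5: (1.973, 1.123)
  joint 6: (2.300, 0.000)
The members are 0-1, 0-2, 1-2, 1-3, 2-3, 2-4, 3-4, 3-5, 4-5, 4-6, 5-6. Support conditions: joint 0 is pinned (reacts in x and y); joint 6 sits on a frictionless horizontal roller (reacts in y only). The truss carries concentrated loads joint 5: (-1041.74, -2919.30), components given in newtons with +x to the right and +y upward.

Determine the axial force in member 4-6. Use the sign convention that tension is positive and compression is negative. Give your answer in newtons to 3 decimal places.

N=7 nodes, M=11 members, R=3 reactions → 2N=14, M+R=14
member 0 (0-1): L=1.1567, (cx,cy)=(0.3735,0.9276)
member 1 (0-2): L=0.7460, (cx,cy)=(1.0000,0.0000)
member 2 (1-2): L=1.1180, (cx,cy)=(0.2809,-0.9597)
member 3 (1-3): L=0.6917, (cx,cy)=(0.9991,-0.0434)
member 4 (2-3): L=1.1090, (cx,cy)=(0.3399,0.9404)
member 5 (2-4): L=0.7750, (cx,cy)=(1.0000,0.0000)
member 6 (3-4): L=1.1164, (cx,cy)=(0.3565,-0.9343)
member 7 (3-5): L=0.8538, (cx,cy)=(0.9956,0.0937)
member 8 (4-5): L=1.2106, (cx,cy)=(0.3734,0.9277)
member 9 (4-6): L=0.7790, (cx,cy)=(1.0000,0.0000)
member 10 (5-6): L=1.1696, (cx,cy)=(0.2796,-0.9601)
solve A·x = −loads:
  F[0-1] = -995.7414 N (compression)
  F[0-2] = -669.8540 N (compression)
  F[1-2] = +991.8518 N (tension)
  F[1-3] = -651.0689 N (compression)
  F[2-3] = -1012.2060 N (compression)
  F[2-4] = -47.2022 N (compression)
  F[3-4] = +857.6652 N (tension)
  F[3-5] = -1306.0563 N (compression)
  F[4-5] = -863.7781 N (compression)
  F[4-6] = +581.0906 N (tension)
  F[5-6] = -2078.4920 N (compression)
  Rx@0 = +1041.7400 N
  Ry@0 = +923.6892 N
  Ry@6 = +1995.6108 N

581.091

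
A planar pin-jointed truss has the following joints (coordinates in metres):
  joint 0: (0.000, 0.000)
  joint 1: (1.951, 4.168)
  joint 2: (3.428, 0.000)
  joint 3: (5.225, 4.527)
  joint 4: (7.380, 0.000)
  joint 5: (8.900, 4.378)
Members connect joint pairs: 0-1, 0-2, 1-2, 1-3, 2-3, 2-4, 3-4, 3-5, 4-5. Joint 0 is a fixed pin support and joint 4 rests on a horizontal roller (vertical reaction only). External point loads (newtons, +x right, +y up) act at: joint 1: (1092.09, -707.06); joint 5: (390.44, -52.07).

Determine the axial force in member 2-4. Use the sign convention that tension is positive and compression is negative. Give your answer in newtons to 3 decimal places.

N=6 nodes, M=9 members, R=3 reactions → 2N=12, M+R=12
member 0 (0-1): L=4.6020, (cx,cy)=(0.4239,0.9057)
member 1 (0-2): L=3.4280, (cx,cy)=(1.0000,0.0000)
member 2 (1-2): L=4.4220, (cx,cy)=(0.3340,-0.9426)
member 3 (1-3): L=3.2936, (cx,cy)=(0.9940,0.1090)
member 4 (2-3): L=4.8706, (cx,cy)=(0.3689,0.9295)
member 5 (2-4): L=3.9520, (cx,cy)=(1.0000,0.0000)
member 6 (3-4): L=5.0138, (cx,cy)=(0.4298,-0.9029)
member 7 (3-5): L=3.6780, (cx,cy)=(0.9992,-0.0405)
member 8 (4-5): L=4.6344, (cx,cy)=(0.3280,0.9447)
solve A·x = −loads:
  F[0-1] = +374.2822 N (tension)
  F[0-2] = +1323.8553 N (tension)
  F[1-2] = -1172.7959 N (compression)
  F[1-3] = -544.9312 N (compression)
  F[2-3] = +1189.3476 N (tension)
  F[2-4] = +493.3183 N (tension)
  F[3-4] = -1176.6061 N (compression)
  F[3-5] = +403.1785 N (tension)
  F[4-5] = -37.8295 N (compression)
  Rx@0 = -1482.5300 N
  Ry@0 = -338.9831 N
  Ry@4 = +1098.1131 N

493.318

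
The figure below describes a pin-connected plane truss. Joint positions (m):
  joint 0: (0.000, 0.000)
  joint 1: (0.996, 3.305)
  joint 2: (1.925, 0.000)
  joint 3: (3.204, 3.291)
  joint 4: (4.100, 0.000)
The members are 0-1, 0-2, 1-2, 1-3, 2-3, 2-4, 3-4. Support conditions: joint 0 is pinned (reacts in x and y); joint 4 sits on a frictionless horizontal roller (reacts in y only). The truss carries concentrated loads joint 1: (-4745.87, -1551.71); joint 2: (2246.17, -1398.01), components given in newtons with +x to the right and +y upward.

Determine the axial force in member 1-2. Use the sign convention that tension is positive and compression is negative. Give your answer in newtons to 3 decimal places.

N=5 nodes, M=7 members, R=3 reactions → 2N=10, M+R=10
member 0 (0-1): L=3.4518, (cx,cy)=(0.2885,0.9575)
member 1 (0-2): L=1.9250, (cx,cy)=(1.0000,0.0000)
member 2 (1-2): L=3.4331, (cx,cy)=(0.2706,-0.9627)
member 3 (1-3): L=2.2080, (cx,cy)=(1.0000,-0.0063)
member 4 (2-3): L=3.5308, (cx,cy)=(0.3622,0.9321)
member 5 (2-4): L=2.1750, (cx,cy)=(1.0000,0.0000)
member 6 (3-4): L=3.4108, (cx,cy)=(0.2627,-0.9649)
solve A·x = −loads:
  F[0-1] = -5997.0956 N (compression)
  F[0-2] = -769.2760 N (compression)
  F[1-2] = +4340.5788 N (tension)
  F[1-3] = +1840.9129 N (tension)
  F[2-3] = -2983.2356 N (compression)
  F[2-4] = -760.2250 N (compression)
  F[3-4] = +2893.9382 N (tension)
  Rx@0 = +2499.7000 N
  Ry@0 = +5742.0195 N
  Ry@4 = -2792.2995 N

4340.579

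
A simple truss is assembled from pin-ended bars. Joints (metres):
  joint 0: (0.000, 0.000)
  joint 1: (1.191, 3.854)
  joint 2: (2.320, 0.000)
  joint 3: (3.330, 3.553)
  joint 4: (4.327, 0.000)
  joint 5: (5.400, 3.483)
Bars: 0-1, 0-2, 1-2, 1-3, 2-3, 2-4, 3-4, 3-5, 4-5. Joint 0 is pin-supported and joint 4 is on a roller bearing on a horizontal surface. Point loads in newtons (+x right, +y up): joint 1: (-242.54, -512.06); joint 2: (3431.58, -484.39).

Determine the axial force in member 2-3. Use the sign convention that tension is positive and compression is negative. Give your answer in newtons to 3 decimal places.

177.275

N=6 nodes, M=9 members, R=3 reactions → 2N=12, M+R=12
member 0 (0-1): L=4.0338, (cx,cy)=(0.2953,0.9554)
member 1 (0-2): L=2.3200, (cx,cy)=(1.0000,0.0000)
member 2 (1-2): L=4.0160, (cx,cy)=(0.2811,-0.9597)
member 3 (1-3): L=2.1601, (cx,cy)=(0.9902,-0.1393)
member 4 (2-3): L=3.6938, (cx,cy)=(0.2734,0.9619)
member 5 (2-4): L=2.0070, (cx,cy)=(1.0000,0.0000)
member 6 (3-4): L=3.6902, (cx,cy)=(0.2702,-0.9628)
member 7 (3-5): L=2.0712, (cx,cy)=(0.9994,-0.0338)
member 8 (4-5): L=3.6445, (cx,cy)=(0.2944,0.9557)
solve A·x = −loads:
  F[0-1] = -849.6991 N (compression)
  F[0-2] = +3439.9160 N (tension)
  F[1-2] = +327.0608 N (tension)
  F[1-3] = -101.2700 N (compression)
  F[2-3] = +177.2753 N (tension)
  F[2-4] = +51.8090 N (tension)
  F[3-4] = -191.7625 N (compression)
  F[3-5] = -0.0000 N (compression)
  F[4-5] = +0.0000 N (tension)
  Rx@0 = -3189.0400 N
  Ry@0 = +811.8188 N
  Ry@4 = +184.6312 N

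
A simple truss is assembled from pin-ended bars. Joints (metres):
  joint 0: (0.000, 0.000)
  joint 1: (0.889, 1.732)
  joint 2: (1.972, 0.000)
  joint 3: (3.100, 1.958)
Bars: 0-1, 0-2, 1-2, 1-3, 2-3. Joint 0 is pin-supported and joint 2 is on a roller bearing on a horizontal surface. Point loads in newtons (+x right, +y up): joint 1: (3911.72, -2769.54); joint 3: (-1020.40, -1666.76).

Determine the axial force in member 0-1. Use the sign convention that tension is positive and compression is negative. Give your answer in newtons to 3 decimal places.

N=4 nodes, M=5 members, R=3 reactions → 2N=8, M+R=8
member 0 (0-1): L=1.9468, (cx,cy)=(0.4566,0.8897)
member 1 (0-2): L=1.9720, (cx,cy)=(1.0000,0.0000)
member 2 (1-2): L=2.0427, (cx,cy)=(0.5302,-0.8479)
member 3 (1-3): L=2.2225, (cx,cy)=(0.9948,0.1017)
member 4 (2-3): L=2.2597, (cx,cy)=(0.4992,0.8665)
solve A·x = −loads:
  F[0-1] = +2084.9657 N (tension)
  F[0-2] = +1939.2415 N (tension)
  F[1-2] = -5461.7688 N (compression)
  F[1-3] = -64.2817 N (compression)
  F[2-3] = -1916.0223 N (compression)
  Rx@0 = -2891.3200 N
  Ry@0 = -1854.8932 N
  Ry@2 = +6291.1932 N

2084.966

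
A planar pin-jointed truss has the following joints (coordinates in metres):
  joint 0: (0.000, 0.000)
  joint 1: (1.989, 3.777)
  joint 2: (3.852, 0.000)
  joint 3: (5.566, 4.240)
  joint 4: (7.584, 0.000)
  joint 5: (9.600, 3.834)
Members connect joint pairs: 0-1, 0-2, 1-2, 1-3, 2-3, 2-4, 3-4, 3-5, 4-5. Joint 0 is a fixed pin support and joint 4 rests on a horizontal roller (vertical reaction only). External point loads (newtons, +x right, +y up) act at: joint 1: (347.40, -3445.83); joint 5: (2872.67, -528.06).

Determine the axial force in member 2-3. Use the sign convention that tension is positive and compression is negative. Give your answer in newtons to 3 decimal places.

2805.658

N=6 nodes, M=9 members, R=3 reactions → 2N=12, M+R=12
member 0 (0-1): L=4.2687, (cx,cy)=(0.4659,0.8848)
member 1 (0-2): L=3.8520, (cx,cy)=(1.0000,0.0000)
member 2 (1-2): L=4.2115, (cx,cy)=(0.4424,-0.8968)
member 3 (1-3): L=3.6068, (cx,cy)=(0.9917,0.1284)
member 4 (2-3): L=4.5733, (cx,cy)=(0.3748,0.9271)
member 5 (2-4): L=3.7320, (cx,cy)=(1.0000,0.0000)
member 6 (3-4): L=4.6957, (cx,cy)=(0.4298,-0.9029)
member 7 (3-5): L=4.0544, (cx,cy)=(0.9950,-0.1001)
member 8 (4-5): L=4.3317, (cx,cy)=(0.4654,0.8851)
solve A·x = −loads:
  F[0-1] = -877.5772 N (compression)
  F[0-2] = +3628.9764 N (tension)
  F[1-2] = -2900.3772 N (compression)
  F[1-3] = +531.1076 N (tension)
  F[2-3] = +2805.6579 N (tension)
  F[2-4] = +1294.4487 N (tension)
  F[3-4] = -3289.7471 N (compression)
  F[3-5] = +3007.1110 N (tension)
  F[4-5] = -256.3918 N (compression)
  Rx@0 = -3220.0700 N
  Ry@0 = +776.4904 N
  Ry@4 = +3197.3996 N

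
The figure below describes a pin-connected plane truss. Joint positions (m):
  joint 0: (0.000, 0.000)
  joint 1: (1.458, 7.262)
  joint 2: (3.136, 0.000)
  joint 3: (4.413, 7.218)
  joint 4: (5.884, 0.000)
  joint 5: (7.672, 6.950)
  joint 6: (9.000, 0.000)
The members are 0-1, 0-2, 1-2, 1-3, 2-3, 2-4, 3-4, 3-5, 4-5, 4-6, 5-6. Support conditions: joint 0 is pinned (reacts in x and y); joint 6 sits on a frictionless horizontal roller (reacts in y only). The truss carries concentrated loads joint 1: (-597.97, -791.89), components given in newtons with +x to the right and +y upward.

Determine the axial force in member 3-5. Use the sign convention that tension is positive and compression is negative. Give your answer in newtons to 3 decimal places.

N=7 nodes, M=11 members, R=3 reactions → 2N=14, M+R=14
member 0 (0-1): L=7.4069, (cx,cy)=(0.1968,0.9804)
member 1 (0-2): L=3.1360, (cx,cy)=(1.0000,0.0000)
member 2 (1-2): L=7.4533, (cx,cy)=(0.2251,-0.9743)
member 3 (1-3): L=2.9553, (cx,cy)=(0.9999,-0.0149)
member 4 (2-3): L=7.3301, (cx,cy)=(0.1742,0.9847)
member 5 (2-4): L=2.7480, (cx,cy)=(1.0000,0.0000)
member 6 (3-4): L=7.3664, (cx,cy)=(0.1997,-0.9799)
member 7 (3-5): L=3.2700, (cx,cy)=(0.9966,-0.0820)
member 8 (4-5): L=7.1763, (cx,cy)=(0.2492,0.9685)
member 9 (4-6): L=3.1160, (cx,cy)=(1.0000,0.0000)
member 10 (5-6): L=7.0757, (cx,cy)=(0.1877,-0.9822)
solve A·x = −loads:
  F[0-1] = -1168.9701 N (compression)
  F[0-2] = -367.8664 N (compression)
  F[1-2] = +359.1559 N (tension)
  F[1-3] = +287.0400 N (tension)
  F[2-3] = -355.3700 N (compression)
  F[2-4] = -225.0980 N (compression)
  F[3-4] = +348.4383 N (tension)
  F[3-5] = +156.0428 N (tension)
  F[4-5] = -352.5379 N (compression)
  F[4-6] = -67.6820 N (compression)
  F[5-6] = +360.6175 N (tension)
  Rx@0 = +597.9700 N
  Ry@0 = +1146.0992 N
  Ry@6 = -354.2092 N

156.043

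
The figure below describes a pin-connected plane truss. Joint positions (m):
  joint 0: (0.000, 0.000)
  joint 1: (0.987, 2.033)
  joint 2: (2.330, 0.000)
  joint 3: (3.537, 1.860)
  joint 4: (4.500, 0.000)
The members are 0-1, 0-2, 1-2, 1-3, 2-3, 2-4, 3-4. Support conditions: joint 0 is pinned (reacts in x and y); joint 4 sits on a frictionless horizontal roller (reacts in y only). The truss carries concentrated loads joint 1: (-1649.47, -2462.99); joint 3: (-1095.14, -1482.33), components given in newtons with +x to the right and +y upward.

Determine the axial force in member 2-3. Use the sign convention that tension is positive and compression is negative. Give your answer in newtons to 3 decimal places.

N=5 nodes, M=7 members, R=3 reactions → 2N=10, M+R=10
member 0 (0-1): L=2.2599, (cx,cy)=(0.4367,0.8996)
member 1 (0-2): L=2.3300, (cx,cy)=(1.0000,0.0000)
member 2 (1-2): L=2.4365, (cx,cy)=(0.5512,-0.8344)
member 3 (1-3): L=2.5559, (cx,cy)=(0.9977,-0.0677)
member 4 (2-3): L=2.2173, (cx,cy)=(0.5444,0.8389)
member 5 (2-4): L=2.1700, (cx,cy)=(1.0000,0.0000)
member 6 (3-4): L=2.0945, (cx,cy)=(0.4598,-0.8880)
solve A·x = −loads:
  F[0-1] = -3821.5783 N (compression)
  F[0-2] = -1075.5728 N (compression)
  F[1-2] = +1224.8443 N (tension)
  F[1-3] = -696.2872 N (compression)
  F[2-3] = -1218.3082 N (compression)
  F[2-4] = +262.7413 N (tension)
  F[3-4] = -571.4581 N (compression)
  Rx@0 = +2744.6100 N
  Ry@0 = +3437.8446 N
  Ry@4 = +507.4754 N

-1218.308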